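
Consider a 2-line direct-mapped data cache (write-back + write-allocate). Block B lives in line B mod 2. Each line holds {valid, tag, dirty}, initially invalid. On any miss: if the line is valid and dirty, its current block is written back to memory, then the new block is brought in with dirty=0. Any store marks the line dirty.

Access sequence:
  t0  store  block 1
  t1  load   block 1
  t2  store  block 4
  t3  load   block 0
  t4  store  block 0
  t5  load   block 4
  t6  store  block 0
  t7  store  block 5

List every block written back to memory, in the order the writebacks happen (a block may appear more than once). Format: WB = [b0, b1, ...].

0: W B1 → L1 miss [D]
1: R B1 → L1 hit [D]
2: W B4 → L0 miss [D]
3: R B0 → L0 miss wb→B4 [-]
4: W B0 → L0 hit [D]
5: R B4 → L0 miss wb→B0 [-]
6: W B0 → L0 miss [D]
7: W B5 → L1 miss wb→B1 [D]

WB = [4, 0, 1]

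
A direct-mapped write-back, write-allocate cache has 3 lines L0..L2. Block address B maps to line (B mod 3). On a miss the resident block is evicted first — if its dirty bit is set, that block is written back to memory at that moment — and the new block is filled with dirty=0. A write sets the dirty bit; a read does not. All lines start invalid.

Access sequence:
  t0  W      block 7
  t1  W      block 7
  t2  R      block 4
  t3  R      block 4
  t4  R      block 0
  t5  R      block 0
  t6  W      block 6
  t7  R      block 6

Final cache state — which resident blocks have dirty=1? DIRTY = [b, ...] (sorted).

0: W B7 → L1 miss [D]
1: W B7 → L1 hit [D]
2: R B4 → L1 miss wb→B7 [-]
3: R B4 → L1 hit [-]
4: R B0 → L0 miss [-]
5: R B0 → L0 hit [-]
6: W B6 → L0 miss [D]
7: R B6 → L0 hit [D]

DIRTY = [6]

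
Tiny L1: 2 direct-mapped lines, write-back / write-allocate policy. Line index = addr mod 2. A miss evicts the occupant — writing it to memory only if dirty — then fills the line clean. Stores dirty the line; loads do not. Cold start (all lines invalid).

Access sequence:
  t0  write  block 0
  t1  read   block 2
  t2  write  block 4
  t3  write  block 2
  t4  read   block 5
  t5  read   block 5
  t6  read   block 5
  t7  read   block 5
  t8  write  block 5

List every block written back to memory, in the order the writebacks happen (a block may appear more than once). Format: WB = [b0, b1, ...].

WB = [0, 4]

0: W B0 -> L0 miss  d=D]
1: R B2 -> L0 miss wb->B0  d=-]
2: W B4 -> L0 miss  d=D]
3: W B2 -> L0 miss wb->B4  d=D]
4: R B5 -> L1 miss  d=-]
5: R B5 -> L1 hit  d=-]
6: R B5 -> L1 hit  d=-]
7: R B5 -> L1 hit  d=-]
8: W B5 -> L1 hit  d=D]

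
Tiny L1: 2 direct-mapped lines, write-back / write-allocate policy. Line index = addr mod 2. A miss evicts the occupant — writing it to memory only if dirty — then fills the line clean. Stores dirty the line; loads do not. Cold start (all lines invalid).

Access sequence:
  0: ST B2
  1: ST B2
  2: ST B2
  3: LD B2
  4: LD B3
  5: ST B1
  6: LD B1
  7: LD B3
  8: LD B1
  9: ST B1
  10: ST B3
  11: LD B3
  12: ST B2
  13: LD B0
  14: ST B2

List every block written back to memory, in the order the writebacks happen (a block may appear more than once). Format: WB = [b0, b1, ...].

0: W B2 -> L0 miss  d=D]
1: W B2 -> L0 hit  d=D]
2: W B2 -> L0 hit  d=D]
3: R B2 -> L0 hit  d=D]
4: R B3 -> L1 miss  d=-]
5: W B1 -> L1 miss  d=D]
6: R B1 -> L1 hit  d=D]
7: R B3 -> L1 miss wb->B1  d=-]
8: R B1 -> L1 miss  d=-]
9: W B1 -> L1 hit  d=D]
10: W B3 -> L1 miss wb->B1  d=D]
11: R B3 -> L1 hit  d=D]
12: W B2 -> L0 hit  d=D]
13: R B0 -> L0 miss wb->B2  d=-]
14: W B2 -> L0 miss  d=D]

WB = [1, 1, 2]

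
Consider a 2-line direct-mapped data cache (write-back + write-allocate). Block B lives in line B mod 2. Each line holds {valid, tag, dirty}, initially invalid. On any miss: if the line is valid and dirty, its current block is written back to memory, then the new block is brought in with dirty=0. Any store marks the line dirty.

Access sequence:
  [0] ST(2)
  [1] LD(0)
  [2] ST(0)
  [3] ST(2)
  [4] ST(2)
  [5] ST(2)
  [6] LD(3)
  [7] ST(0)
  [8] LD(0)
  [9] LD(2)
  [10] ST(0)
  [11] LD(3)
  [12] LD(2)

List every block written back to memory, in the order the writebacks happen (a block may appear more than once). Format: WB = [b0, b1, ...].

WB = [2, 0, 2, 0, 0]

0: W B2 → L0 miss [D]
1: R B0 → L0 miss wb→B2 [-]
2: W B0 → L0 hit [D]
3: W B2 → L0 miss wb→B0 [D]
4: W B2 → L0 hit [D]
5: W B2 → L0 hit [D]
6: R B3 → L1 miss [-]
7: W B0 → L0 miss wb→B2 [D]
8: R B0 → L0 hit [D]
9: R B2 → L0 miss wb→B0 [-]
10: W B0 → L0 miss [D]
11: R B3 → L1 hit [-]
12: R B2 → L0 miss wb→B0 [-]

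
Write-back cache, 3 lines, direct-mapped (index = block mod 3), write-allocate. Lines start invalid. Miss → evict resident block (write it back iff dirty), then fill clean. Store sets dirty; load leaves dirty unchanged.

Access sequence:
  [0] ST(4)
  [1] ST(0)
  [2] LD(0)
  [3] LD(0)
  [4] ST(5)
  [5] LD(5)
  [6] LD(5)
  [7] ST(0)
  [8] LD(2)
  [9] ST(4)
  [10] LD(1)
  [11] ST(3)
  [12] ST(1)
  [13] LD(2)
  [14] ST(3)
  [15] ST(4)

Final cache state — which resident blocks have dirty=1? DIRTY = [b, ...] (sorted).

0: W B4 -> L1 miss  d=D]
1: W B0 -> L0 miss  d=D]
2: R B0 -> L0 hit  d=D]
3: R B0 -> L0 hit  d=D]
4: W B5 -> L2 miss  d=D]
5: R B5 -> L2 hit  d=D]
6: R B5 -> L2 hit  d=D]
7: W B0 -> L0 hit  d=D]
8: R B2 -> L2 miss wb->B5  d=-]
9: W B4 -> L1 hit  d=D]
10: R B1 -> L1 miss wb->B4  d=-]
11: W B3 -> L0 miss wb->B0  d=D]
12: W B1 -> L1 hit  d=D]
13: R B2 -> L2 hit  d=-]
14: W B3 -> L0 hit  d=D]
15: W B4 -> L1 miss wb->B1  d=D]

DIRTY = [3, 4]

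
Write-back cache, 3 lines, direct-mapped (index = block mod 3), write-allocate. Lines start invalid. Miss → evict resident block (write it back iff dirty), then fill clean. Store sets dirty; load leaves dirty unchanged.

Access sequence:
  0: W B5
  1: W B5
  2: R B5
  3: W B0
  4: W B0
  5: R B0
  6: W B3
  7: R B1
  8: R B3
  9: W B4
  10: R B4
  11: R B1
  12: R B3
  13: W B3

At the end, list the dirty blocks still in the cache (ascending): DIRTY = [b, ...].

0: W B5 → L2 miss [D]
1: W B5 → L2 hit [D]
2: R B5 → L2 hit [D]
3: W B0 → L0 miss [D]
4: W B0 → L0 hit [D]
5: R B0 → L0 hit [D]
6: W B3 → L0 miss wb→B0 [D]
7: R B1 → L1 miss [-]
8: R B3 → L0 hit [D]
9: W B4 → L1 miss [D]
10: R B4 → L1 hit [D]
11: R B1 → L1 miss wb→B4 [-]
12: R B3 → L0 hit [D]
13: W B3 → L0 hit [D]

DIRTY = [3, 5]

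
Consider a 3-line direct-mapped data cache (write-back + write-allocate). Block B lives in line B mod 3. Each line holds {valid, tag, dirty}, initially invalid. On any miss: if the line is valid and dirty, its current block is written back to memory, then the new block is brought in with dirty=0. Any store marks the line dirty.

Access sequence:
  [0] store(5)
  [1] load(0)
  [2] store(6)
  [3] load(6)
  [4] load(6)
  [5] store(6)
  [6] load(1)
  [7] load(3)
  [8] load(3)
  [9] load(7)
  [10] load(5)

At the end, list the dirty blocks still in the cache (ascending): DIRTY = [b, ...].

0: W B5 → L2 miss [D]
1: R B0 → L0 miss [-]
2: W B6 → L0 miss [D]
3: R B6 → L0 hit [D]
4: R B6 → L0 hit [D]
5: W B6 → L0 hit [D]
6: R B1 → L1 miss [-]
7: R B3 → L0 miss wb→B6 [-]
8: R B3 → L0 hit [-]
9: R B7 → L1 miss [-]
10: R B5 → L2 hit [D]

DIRTY = [5]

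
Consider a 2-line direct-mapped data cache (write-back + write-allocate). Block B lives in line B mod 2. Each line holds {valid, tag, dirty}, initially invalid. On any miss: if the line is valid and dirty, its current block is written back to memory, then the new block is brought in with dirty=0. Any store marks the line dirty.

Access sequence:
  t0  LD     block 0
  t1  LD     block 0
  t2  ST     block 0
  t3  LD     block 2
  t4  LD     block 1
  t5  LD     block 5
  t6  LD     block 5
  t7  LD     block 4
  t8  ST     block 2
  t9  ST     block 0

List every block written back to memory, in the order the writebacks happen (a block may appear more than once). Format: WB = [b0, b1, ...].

0: R B0 -> L0 miss  d=-]
1: R B0 -> L0 hit  d=-]
2: W B0 -> L0 hit  d=D]
3: R B2 -> L0 miss wb->B0  d=-]
4: R B1 -> L1 miss  d=-]
5: R B5 -> L1 miss  d=-]
6: R B5 -> L1 hit  d=-]
7: R B4 -> L0 miss  d=-]
8: W B2 -> L0 miss  d=D]
9: W B0 -> L0 miss wb->B2  d=D]

WB = [0, 2]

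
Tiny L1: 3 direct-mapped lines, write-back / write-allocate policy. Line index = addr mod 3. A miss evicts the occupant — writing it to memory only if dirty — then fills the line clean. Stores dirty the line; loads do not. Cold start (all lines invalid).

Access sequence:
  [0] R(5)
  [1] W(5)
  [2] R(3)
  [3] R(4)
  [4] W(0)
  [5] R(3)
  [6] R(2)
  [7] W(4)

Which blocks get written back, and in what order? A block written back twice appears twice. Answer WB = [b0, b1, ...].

WB = [0, 5]

0: R B5 -> L2 miss  d=-]
1: W B5 -> L2 hit  d=D]
2: R B3 -> L0 miss  d=-]
3: R B4 -> L1 miss  d=-]
4: W B0 -> L0 miss  d=D]
5: R B3 -> L0 miss wb->B0  d=-]
6: R B2 -> L2 miss wb->B5  d=-]
7: W B4 -> L1 hit  d=D]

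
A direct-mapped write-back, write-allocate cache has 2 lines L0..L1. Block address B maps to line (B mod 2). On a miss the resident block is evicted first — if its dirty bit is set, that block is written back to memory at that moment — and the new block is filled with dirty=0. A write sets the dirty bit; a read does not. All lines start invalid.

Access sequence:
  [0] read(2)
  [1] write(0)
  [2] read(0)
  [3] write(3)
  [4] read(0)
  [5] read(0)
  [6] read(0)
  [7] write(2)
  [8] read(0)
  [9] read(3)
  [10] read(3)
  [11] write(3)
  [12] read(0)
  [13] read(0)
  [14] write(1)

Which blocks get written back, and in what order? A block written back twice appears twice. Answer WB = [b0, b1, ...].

WB = [0, 2, 3]

0: R B2 → L0 miss [-]
1: W B0 → L0 miss [D]
2: R B0 → L0 hit [D]
3: W B3 → L1 miss [D]
4: R B0 → L0 hit [D]
5: R B0 → L0 hit [D]
6: R B0 → L0 hit [D]
7: W B2 → L0 miss wb→B0 [D]
8: R B0 → L0 miss wb→B2 [-]
9: R B3 → L1 hit [D]
10: R B3 → L1 hit [D]
11: W B3 → L1 hit [D]
12: R B0 → L0 hit [-]
13: R B0 → L0 hit [-]
14: W B1 → L1 miss wb→B3 [D]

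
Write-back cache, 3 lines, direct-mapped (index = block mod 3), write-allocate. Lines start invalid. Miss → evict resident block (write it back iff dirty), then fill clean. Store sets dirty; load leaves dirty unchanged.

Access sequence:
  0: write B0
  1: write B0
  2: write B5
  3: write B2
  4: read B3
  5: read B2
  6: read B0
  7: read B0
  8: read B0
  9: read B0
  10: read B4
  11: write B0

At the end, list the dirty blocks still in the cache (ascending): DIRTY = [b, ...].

DIRTY = [0, 2]

0: W B0 → L0 miss [D]
1: W B0 → L0 hit [D]
2: W B5 → L2 miss [D]
3: W B2 → L2 miss wb→B5 [D]
4: R B3 → L0 miss wb→B0 [-]
5: R B2 → L2 hit [D]
6: R B0 → L0 miss [-]
7: R B0 → L0 hit [-]
8: R B0 → L0 hit [-]
9: R B0 → L0 hit [-]
10: R B4 → L1 miss [-]
11: W B0 → L0 hit [D]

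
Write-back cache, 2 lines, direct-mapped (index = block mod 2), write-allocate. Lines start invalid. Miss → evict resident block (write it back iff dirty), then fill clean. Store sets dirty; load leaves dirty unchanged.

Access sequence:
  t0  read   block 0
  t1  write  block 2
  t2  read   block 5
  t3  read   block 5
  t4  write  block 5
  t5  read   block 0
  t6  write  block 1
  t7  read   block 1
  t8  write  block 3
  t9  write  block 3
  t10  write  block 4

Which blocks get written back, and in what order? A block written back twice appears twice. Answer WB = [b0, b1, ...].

WB = [2, 5, 1]

  0 | R B0 → L0 miss [-]
  1 | W B2 → L0 miss [D]
  2 | R B5 → L1 miss [-]
  3 | R B5 → L1 hit [-]
  4 | W B5 → L1 hit [D]
  5 | R B0 → L0 miss wb→B2 [-]
  6 | W B1 → L1 miss wb→B5 [D]
  7 | R B1 → L1 hit [D]
  8 | W B3 → L1 miss wb→B1 [D]
  9 | W B3 → L1 hit [D]
  10 | W B4 → L0 miss [D]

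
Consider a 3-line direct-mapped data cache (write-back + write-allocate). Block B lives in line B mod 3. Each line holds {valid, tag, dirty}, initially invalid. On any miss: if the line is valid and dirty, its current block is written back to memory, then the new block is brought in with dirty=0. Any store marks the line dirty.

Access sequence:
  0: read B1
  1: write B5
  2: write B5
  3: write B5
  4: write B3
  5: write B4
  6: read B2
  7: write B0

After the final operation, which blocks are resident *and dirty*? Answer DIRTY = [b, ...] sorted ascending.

0: R B1 → L1 miss [-]
1: W B5 → L2 miss [D]
2: W B5 → L2 hit [D]
3: W B5 → L2 hit [D]
4: W B3 → L0 miss [D]
5: W B4 → L1 miss [D]
6: R B2 → L2 miss wb→B5 [-]
7: W B0 → L0 miss wb→B3 [D]

DIRTY = [0, 4]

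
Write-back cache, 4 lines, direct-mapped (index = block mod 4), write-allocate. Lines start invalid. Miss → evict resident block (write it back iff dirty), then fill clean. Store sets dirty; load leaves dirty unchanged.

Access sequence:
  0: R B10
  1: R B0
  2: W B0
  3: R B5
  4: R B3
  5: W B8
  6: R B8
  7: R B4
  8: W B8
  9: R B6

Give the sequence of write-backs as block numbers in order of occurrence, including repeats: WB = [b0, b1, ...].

  0 | R B10 → L2 miss [-]
  1 | R B0 → L0 miss [-]
  2 | W B0 → L0 hit [D]
  3 | R B5 → L1 miss [-]
  4 | R B3 → L3 miss [-]
  5 | W B8 → L0 miss wb→B0 [D]
  6 | R B8 → L0 hit [D]
  7 | R B4 → L0 miss wb→B8 [-]
  8 | W B8 → L0 miss [D]
  9 | R B6 → L2 miss [-]

WB = [0, 8]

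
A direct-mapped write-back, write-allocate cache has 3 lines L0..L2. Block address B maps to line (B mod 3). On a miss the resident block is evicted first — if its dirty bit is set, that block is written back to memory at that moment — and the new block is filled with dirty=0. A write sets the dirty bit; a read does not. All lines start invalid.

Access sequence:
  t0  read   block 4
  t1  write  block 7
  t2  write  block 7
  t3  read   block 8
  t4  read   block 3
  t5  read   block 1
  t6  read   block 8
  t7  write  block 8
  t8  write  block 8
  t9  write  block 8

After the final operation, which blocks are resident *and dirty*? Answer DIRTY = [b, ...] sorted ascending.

0: R B4 → L1 miss [-]
1: W B7 → L1 miss [D]
2: W B7 → L1 hit [D]
3: R B8 → L2 miss [-]
4: R B3 → L0 miss [-]
5: R B1 → L1 miss wb→B7 [-]
6: R B8 → L2 hit [-]
7: W B8 → L2 hit [D]
8: W B8 → L2 hit [D]
9: W B8 → L2 hit [D]

DIRTY = [8]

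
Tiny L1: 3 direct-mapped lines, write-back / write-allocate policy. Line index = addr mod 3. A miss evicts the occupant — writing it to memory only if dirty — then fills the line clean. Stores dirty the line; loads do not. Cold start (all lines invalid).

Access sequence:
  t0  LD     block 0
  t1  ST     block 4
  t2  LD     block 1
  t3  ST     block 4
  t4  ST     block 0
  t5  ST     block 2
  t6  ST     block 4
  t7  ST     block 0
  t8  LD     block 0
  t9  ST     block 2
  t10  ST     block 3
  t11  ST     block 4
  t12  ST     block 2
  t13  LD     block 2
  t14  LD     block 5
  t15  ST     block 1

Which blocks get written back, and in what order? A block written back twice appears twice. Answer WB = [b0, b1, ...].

WB = [4, 0, 2, 4]

  0 | R B0 → L0 miss [-]
  1 | W B4 → L1 miss [D]
  2 | R B1 → L1 miss wb→B4 [-]
  3 | W B4 → L1 miss [D]
  4 | W B0 → L0 hit [D]
  5 | W B2 → L2 miss [D]
  6 | W B4 → L1 hit [D]
  7 | W B0 → L0 hit [D]
  8 | R B0 → L0 hit [D]
  9 | W B2 → L2 hit [D]
  10 | W B3 → L0 miss wb→B0 [D]
  11 | W B4 → L1 hit [D]
  12 | W B2 → L2 hit [D]
  13 | R B2 → L2 hit [D]
  14 | R B5 → L2 miss wb→B2 [-]
  15 | W B1 → L1 miss wb→B4 [D]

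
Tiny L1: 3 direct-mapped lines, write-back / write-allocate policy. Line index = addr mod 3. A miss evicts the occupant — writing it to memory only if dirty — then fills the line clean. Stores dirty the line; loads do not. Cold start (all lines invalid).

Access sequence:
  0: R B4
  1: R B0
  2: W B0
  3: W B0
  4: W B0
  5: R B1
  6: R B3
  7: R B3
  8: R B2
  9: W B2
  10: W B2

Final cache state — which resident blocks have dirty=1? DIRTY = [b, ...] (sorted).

0: R B4 → L1 miss [-]
1: R B0 → L0 miss [-]
2: W B0 → L0 hit [D]
3: W B0 → L0 hit [D]
4: W B0 → L0 hit [D]
5: R B1 → L1 miss [-]
6: R B3 → L0 miss wb→B0 [-]
7: R B3 → L0 hit [-]
8: R B2 → L2 miss [-]
9: W B2 → L2 hit [D]
10: W B2 → L2 hit [D]

DIRTY = [2]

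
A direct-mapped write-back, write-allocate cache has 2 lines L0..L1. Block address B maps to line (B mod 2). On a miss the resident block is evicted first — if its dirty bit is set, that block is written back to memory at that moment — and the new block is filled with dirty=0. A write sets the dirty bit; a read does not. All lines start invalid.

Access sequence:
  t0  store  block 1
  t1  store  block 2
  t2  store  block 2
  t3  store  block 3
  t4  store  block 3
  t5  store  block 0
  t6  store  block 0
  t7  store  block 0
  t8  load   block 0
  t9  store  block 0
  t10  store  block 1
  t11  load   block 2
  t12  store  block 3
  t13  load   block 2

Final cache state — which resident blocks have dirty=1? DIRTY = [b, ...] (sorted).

0: W B1 -> L1 miss  d=D]
1: W B2 -> L0 miss  d=D]
2: W B2 -> L0 hit  d=D]
3: W B3 -> L1 miss wb->B1  d=D]
4: W B3 -> L1 hit  d=D]
5: W B0 -> L0 miss wb->B2  d=D]
6: W B0 -> L0 hit  d=D]
7: W B0 -> L0 hit  d=D]
8: R B0 -> L0 hit  d=D]
9: W B0 -> L0 hit  d=D]
10: W B1 -> L1 miss wb->B3  d=D]
11: R B2 -> L0 miss wb->B0  d=-]
12: W B3 -> L1 miss wb->B1  d=D]
13: R B2 -> L0 hit  d=-]

DIRTY = [3]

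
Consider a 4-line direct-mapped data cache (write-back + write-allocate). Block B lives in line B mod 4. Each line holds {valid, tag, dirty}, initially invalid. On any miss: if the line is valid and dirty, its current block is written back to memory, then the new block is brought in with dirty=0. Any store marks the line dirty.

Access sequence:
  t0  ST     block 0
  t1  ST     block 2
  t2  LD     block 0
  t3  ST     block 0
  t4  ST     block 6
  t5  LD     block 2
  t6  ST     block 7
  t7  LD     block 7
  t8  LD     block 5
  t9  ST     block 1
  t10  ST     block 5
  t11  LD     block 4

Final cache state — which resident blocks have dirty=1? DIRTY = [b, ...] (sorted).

0: W B0 -> L0 miss  d=D]
1: W B2 -> L2 miss  d=D]
2: R B0 -> L0 hit  d=D]
3: W B0 -> L0 hit  d=D]
4: W B6 -> L2 miss wb->B2  d=D]
5: R B2 -> L2 miss wb->B6  d=-]
6: W B7 -> L3 miss  d=D]
7: R B7 -> L3 hit  d=D]
8: R B5 -> L1 miss  d=-]
9: W B1 -> L1 miss  d=D]
10: W B5 -> L1 miss wb->B1  d=D]
11: R B4 -> L0 miss wb->B0  d=-]

DIRTY = [5, 7]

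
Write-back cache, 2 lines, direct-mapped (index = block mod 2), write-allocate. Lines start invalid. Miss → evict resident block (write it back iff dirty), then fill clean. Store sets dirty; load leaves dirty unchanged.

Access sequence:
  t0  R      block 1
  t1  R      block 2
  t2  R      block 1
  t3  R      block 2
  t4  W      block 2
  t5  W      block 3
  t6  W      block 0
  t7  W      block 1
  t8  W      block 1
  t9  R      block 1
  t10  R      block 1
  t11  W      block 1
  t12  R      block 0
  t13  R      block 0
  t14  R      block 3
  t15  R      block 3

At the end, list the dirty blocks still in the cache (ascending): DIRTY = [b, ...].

0: R B1 -> L1 miss  d=-]
1: R B2 -> L0 miss  d=-]
2: R B1 -> L1 hit  d=-]
3: R B2 -> L0 hit  d=-]
4: W B2 -> L0 hit  d=D]
5: W B3 -> L1 miss  d=D]
6: W B0 -> L0 miss wb->B2  d=D]
7: W B1 -> L1 miss wb->B3  d=D]
8: W B1 -> L1 hit  d=D]
9: R B1 -> L1 hit  d=D]
10: R B1 -> L1 hit  d=D]
11: W B1 -> L1 hit  d=D]
12: R B0 -> L0 hit  d=D]
13: R B0 -> L0 hit  d=D]
14: R B3 -> L1 miss wb->B1  d=-]
15: R B3 -> L1 hit  d=-]

DIRTY = [0]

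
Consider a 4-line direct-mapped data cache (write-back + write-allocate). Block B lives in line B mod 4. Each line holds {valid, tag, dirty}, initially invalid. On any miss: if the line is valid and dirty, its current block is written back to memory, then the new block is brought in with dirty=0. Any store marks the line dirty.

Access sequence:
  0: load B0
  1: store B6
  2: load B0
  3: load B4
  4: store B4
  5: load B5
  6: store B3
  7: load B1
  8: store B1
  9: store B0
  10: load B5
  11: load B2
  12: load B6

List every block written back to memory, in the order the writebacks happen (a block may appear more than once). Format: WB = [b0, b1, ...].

0: R B0 -> L0 miss  d=-]
1: W B6 -> L2 miss  d=D]
2: R B0 -> L0 hit  d=-]
3: R B4 -> L0 miss  d=-]
4: W B4 -> L0 hit  d=D]
5: R B5 -> L1 miss  d=-]
6: W B3 -> L3 miss  d=D]
7: R B1 -> L1 miss  d=-]
8: W B1 -> L1 hit  d=D]
9: W B0 -> L0 miss wb->B4  d=D]
10: R B5 -> L1 miss wb->B1  d=-]
11: R B2 -> L2 miss wb->B6  d=-]
12: R B6 -> L2 miss  d=-]

WB = [4, 1, 6]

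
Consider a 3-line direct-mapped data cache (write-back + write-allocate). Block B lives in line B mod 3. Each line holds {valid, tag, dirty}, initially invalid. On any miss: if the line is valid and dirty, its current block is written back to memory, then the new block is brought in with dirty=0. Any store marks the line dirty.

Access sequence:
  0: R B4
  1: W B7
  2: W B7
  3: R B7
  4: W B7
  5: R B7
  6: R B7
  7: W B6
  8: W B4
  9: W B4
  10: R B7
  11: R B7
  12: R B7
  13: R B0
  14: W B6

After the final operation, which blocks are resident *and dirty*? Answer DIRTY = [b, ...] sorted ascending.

0: R B4 → L1 miss [-]
1: W B7 → L1 miss [D]
2: W B7 → L1 hit [D]
3: R B7 → L1 hit [D]
4: W B7 → L1 hit [D]
5: R B7 → L1 hit [D]
6: R B7 → L1 hit [D]
7: W B6 → L0 miss [D]
8: W B4 → L1 miss wb→B7 [D]
9: W B4 → L1 hit [D]
10: R B7 → L1 miss wb→B4 [-]
11: R B7 → L1 hit [-]
12: R B7 → L1 hit [-]
13: R B0 → L0 miss wb→B6 [-]
14: W B6 → L0 miss [D]

DIRTY = [6]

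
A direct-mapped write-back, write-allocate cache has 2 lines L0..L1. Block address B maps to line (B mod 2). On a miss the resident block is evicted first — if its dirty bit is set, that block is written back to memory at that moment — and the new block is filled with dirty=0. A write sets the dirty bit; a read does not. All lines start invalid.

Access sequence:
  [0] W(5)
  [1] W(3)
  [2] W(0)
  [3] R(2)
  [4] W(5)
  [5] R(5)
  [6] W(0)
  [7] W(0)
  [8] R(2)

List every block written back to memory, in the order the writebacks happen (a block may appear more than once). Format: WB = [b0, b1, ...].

0: W B5 → L1 miss [D]
1: W B3 → L1 miss wb→B5 [D]
2: W B0 → L0 miss [D]
3: R B2 → L0 miss wb→B0 [-]
4: W B5 → L1 miss wb→B3 [D]
5: R B5 → L1 hit [D]
6: W B0 → L0 miss [D]
7: W B0 → L0 hit [D]
8: R B2 → L0 miss wb→B0 [-]

WB = [5, 0, 3, 0]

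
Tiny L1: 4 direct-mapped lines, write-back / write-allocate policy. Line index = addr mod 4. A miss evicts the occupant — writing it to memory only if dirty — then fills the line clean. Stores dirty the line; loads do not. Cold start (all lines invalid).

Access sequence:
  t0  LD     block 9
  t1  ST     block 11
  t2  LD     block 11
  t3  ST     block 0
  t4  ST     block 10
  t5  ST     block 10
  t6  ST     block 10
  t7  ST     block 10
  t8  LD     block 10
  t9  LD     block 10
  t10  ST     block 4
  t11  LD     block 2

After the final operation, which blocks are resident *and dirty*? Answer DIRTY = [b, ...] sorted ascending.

0: R B9 → L1 miss [-]
1: W B11 → L3 miss [D]
2: R B11 → L3 hit [D]
3: W B0 → L0 miss [D]
4: W B10 → L2 miss [D]
5: W B10 → L2 hit [D]
6: W B10 → L2 hit [D]
7: W B10 → L2 hit [D]
8: R B10 → L2 hit [D]
9: R B10 → L2 hit [D]
10: W B4 → L0 miss wb→B0 [D]
11: R B2 → L2 miss wb→B10 [-]

DIRTY = [4, 11]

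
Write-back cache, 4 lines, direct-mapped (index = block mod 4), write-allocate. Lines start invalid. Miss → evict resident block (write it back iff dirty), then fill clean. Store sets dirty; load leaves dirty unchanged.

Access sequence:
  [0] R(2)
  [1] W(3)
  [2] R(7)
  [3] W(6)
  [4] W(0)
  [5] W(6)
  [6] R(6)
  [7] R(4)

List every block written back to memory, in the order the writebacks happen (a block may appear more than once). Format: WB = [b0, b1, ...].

0: R B2 → L2 miss [-]
1: W B3 → L3 miss [D]
2: R B7 → L3 miss wb→B3 [-]
3: W B6 → L2 miss [D]
4: W B0 → L0 miss [D]
5: W B6 → L2 hit [D]
6: R B6 → L2 hit [D]
7: R B4 → L0 miss wb→B0 [-]

WB = [3, 0]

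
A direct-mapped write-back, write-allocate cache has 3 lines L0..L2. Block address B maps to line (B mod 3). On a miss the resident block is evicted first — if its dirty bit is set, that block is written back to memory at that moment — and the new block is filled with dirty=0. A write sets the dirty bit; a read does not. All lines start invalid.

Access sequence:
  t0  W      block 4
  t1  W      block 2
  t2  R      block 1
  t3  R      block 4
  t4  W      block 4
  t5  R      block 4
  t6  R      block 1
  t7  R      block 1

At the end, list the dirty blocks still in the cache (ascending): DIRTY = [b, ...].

DIRTY = [2]

0: W B4 -> L1 miss  d=D]
1: W B2 -> L2 miss  d=D]
2: R B1 -> L1 miss wb->B4  d=-]
3: R B4 -> L1 miss  d=-]
4: W B4 -> L1 hit  d=D]
5: R B4 -> L1 hit  d=D]
6: R B1 -> L1 miss wb->B4  d=-]
7: R B1 -> L1 hit  d=-]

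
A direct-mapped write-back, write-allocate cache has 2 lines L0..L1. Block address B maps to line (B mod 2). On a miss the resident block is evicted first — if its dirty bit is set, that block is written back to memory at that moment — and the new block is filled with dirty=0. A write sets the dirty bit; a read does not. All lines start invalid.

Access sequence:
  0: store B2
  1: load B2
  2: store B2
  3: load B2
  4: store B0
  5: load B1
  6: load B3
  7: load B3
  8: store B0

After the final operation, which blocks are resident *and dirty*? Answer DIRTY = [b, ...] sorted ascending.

DIRTY = [0]

0: W B2 → L0 miss [D]
1: R B2 → L0 hit [D]
2: W B2 → L0 hit [D]
3: R B2 → L0 hit [D]
4: W B0 → L0 miss wb→B2 [D]
5: R B1 → L1 miss [-]
6: R B3 → L1 miss [-]
7: R B3 → L1 hit [-]
8: W B0 → L0 hit [D]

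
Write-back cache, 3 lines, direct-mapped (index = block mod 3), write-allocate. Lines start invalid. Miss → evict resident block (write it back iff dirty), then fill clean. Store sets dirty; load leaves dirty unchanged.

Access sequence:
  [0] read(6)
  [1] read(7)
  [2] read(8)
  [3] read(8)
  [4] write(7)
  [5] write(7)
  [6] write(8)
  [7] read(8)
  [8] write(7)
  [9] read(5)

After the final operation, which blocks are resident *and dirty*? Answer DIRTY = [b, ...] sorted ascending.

0: R B6 → L0 miss [-]
1: R B7 → L1 miss [-]
2: R B8 → L2 miss [-]
3: R B8 → L2 hit [-]
4: W B7 → L1 hit [D]
5: W B7 → L1 hit [D]
6: W B8 → L2 hit [D]
7: R B8 → L2 hit [D]
8: W B7 → L1 hit [D]
9: R B5 → L2 miss wb→B8 [-]

DIRTY = [7]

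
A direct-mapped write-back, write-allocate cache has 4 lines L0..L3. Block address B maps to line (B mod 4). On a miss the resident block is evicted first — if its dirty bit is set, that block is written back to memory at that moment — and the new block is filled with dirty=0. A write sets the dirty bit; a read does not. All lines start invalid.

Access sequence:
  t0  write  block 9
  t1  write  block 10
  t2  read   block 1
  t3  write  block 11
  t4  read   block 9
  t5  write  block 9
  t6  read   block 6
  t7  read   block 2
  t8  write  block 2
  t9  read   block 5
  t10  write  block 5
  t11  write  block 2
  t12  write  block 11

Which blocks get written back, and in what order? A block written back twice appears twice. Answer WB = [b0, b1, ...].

WB = [9, 10, 9]

0: W B9 -> L1 miss  d=D]
1: W B10 -> L2 miss  d=D]
2: R B1 -> L1 miss wb->B9  d=-]
3: W B11 -> L3 miss  d=D]
4: R B9 -> L1 miss  d=-]
5: W B9 -> L1 hit  d=D]
6: R B6 -> L2 miss wb->B10  d=-]
7: R B2 -> L2 miss  d=-]
8: W B2 -> L2 hit  d=D]
9: R B5 -> L1 miss wb->B9  d=-]
10: W B5 -> L1 hit  d=D]
11: W B2 -> L2 hit  d=D]
12: W B11 -> L3 hit  d=D]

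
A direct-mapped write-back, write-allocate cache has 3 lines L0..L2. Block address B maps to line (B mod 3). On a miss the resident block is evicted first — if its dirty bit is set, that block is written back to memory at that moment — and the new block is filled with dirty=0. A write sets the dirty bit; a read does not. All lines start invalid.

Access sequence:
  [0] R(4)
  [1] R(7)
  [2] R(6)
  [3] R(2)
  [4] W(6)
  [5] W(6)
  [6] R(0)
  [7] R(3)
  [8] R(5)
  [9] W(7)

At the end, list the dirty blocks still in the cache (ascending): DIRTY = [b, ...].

DIRTY = [7]

0: R B4 → L1 miss [-]
1: R B7 → L1 miss [-]
2: R B6 → L0 miss [-]
3: R B2 → L2 miss [-]
4: W B6 → L0 hit [D]
5: W B6 → L0 hit [D]
6: R B0 → L0 miss wb→B6 [-]
7: R B3 → L0 miss [-]
8: R B5 → L2 miss [-]
9: W B7 → L1 hit [D]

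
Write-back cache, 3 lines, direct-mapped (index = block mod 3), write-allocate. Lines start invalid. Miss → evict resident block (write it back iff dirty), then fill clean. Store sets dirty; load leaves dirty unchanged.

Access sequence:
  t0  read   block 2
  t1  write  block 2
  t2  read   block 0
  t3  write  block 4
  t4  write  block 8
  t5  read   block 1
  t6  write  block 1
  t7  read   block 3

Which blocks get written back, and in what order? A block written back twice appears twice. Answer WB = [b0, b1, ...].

WB = [2, 4]

0: R B2 -> L2 miss  d=-]
1: W B2 -> L2 hit  d=D]
2: R B0 -> L0 miss  d=-]
3: W B4 -> L1 miss  d=D]
4: W B8 -> L2 miss wb->B2  d=D]
5: R B1 -> L1 miss wb->B4  d=-]
6: W B1 -> L1 hit  d=D]
7: R B3 -> L0 miss  d=-]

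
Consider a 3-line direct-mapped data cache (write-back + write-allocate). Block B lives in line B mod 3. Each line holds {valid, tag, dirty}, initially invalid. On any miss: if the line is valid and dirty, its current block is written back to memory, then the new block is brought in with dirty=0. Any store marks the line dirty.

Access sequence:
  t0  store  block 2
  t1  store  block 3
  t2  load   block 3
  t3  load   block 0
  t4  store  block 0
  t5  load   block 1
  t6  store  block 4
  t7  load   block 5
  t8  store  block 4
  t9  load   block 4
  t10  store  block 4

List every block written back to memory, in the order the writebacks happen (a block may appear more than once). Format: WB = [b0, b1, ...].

0: W B2 → L2 miss [D]
1: W B3 → L0 miss [D]
2: R B3 → L0 hit [D]
3: R B0 → L0 miss wb→B3 [-]
4: W B0 → L0 hit [D]
5: R B1 → L1 miss [-]
6: W B4 → L1 miss [D]
7: R B5 → L2 miss wb→B2 [-]
8: W B4 → L1 hit [D]
9: R B4 → L1 hit [D]
10: W B4 → L1 hit [D]

WB = [3, 2]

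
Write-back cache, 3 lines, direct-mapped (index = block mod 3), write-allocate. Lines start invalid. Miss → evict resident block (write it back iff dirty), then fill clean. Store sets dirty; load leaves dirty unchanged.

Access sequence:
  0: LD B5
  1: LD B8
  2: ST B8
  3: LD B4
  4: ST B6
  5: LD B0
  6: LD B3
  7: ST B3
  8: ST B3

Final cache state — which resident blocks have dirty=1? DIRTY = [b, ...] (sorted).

DIRTY = [3, 8]

0: R B5 -> L2 miss  d=-]
1: R B8 -> L2 miss  d=-]
2: W B8 -> L2 hit  d=D]
3: R B4 -> L1 miss  d=-]
4: W B6 -> L0 miss  d=D]
5: R B0 -> L0 miss wb->B6  d=-]
6: R B3 -> L0 miss  d=-]
7: W B3 -> L0 hit  d=D]
8: W B3 -> L0 hit  d=D]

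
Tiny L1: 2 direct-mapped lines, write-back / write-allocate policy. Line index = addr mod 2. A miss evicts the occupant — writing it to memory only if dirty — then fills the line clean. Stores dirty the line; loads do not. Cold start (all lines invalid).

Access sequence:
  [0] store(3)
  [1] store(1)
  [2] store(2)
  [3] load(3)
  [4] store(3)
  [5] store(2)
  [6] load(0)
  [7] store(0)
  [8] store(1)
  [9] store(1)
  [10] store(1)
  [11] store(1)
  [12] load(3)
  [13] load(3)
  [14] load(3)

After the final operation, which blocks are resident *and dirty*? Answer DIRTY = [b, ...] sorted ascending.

DIRTY = [0]

0: W B3 -> L1 miss  d=D]
1: W B1 -> L1 miss wb->B3  d=D]
2: W B2 -> L0 miss  d=D]
3: R B3 -> L1 miss wb->B1  d=-]
4: W B3 -> L1 hit  d=D]
5: W B2 -> L0 hit  d=D]
6: R B0 -> L0 miss wb->B2  d=-]
7: W B0 -> L0 hit  d=D]
8: W B1 -> L1 miss wb->B3  d=D]
9: W B1 -> L1 hit  d=D]
10: W B1 -> L1 hit  d=D]
11: W B1 -> L1 hit  d=D]
12: R B3 -> L1 miss wb->B1  d=-]
13: R B3 -> L1 hit  d=-]
14: R B3 -> L1 hit  d=-]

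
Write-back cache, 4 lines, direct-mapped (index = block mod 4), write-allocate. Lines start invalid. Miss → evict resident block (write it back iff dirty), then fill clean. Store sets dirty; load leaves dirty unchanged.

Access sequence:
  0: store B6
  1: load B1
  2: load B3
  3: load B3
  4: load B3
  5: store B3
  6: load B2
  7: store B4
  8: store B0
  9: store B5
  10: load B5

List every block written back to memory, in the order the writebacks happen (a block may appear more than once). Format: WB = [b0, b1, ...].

WB = [6, 4]

0: W B6 → L2 miss [D]
1: R B1 → L1 miss [-]
2: R B3 → L3 miss [-]
3: R B3 → L3 hit [-]
4: R B3 → L3 hit [-]
5: W B3 → L3 hit [D]
6: R B2 → L2 miss wb→B6 [-]
7: W B4 → L0 miss [D]
8: W B0 → L0 miss wb→B4 [D]
9: W B5 → L1 miss [D]
10: R B5 → L1 hit [D]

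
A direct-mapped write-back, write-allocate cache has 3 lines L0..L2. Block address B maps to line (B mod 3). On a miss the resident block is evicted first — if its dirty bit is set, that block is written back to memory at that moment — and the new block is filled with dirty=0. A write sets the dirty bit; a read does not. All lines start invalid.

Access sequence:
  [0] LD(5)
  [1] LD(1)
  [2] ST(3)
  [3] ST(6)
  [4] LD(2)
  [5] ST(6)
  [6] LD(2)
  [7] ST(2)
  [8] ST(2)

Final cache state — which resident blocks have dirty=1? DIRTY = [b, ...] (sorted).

DIRTY = [2, 6]

0: R B5 -> L2 miss  d=-]
1: R B1 -> L1 miss  d=-]
2: W B3 -> L0 miss  d=D]
3: W B6 -> L0 miss wb->B3  d=D]
4: R B2 -> L2 miss  d=-]
5: W B6 -> L0 hit  d=D]
6: R B2 -> L2 hit  d=-]
7: W B2 -> L2 hit  d=D]
8: W B2 -> L2 hit  d=D]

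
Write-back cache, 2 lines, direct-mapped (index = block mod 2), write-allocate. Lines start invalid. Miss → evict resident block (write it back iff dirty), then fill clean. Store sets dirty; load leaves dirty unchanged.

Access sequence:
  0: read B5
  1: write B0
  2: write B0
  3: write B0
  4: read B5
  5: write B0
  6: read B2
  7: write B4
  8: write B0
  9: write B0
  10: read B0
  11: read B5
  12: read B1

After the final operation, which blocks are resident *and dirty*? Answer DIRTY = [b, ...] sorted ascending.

0: R B5 -> L1 miss  d=-]
1: W B0 -> L0 miss  d=D]
2: W B0 -> L0 hit  d=D]
3: W B0 -> L0 hit  d=D]
4: R B5 -> L1 hit  d=-]
5: W B0 -> L0 hit  d=D]
6: R B2 -> L0 miss wb->B0  d=-]
7: W B4 -> L0 miss  d=D]
8: W B0 -> L0 miss wb->B4  d=D]
9: W B0 -> L0 hit  d=D]
10: R B0 -> L0 hit  d=D]
11: R B5 -> L1 hit  d=-]
12: R B1 -> L1 miss  d=-]

DIRTY = [0]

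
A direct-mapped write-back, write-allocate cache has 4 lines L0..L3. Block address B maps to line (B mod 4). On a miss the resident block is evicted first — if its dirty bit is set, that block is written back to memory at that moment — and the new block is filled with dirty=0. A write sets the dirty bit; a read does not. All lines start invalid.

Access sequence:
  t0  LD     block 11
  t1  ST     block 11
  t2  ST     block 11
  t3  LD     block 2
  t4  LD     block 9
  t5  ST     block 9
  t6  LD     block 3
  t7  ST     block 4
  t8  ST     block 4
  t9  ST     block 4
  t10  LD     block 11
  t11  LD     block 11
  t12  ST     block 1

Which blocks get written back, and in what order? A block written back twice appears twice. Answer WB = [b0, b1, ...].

WB = [11, 9]

0: R B11 → L3 miss [-]
1: W B11 → L3 hit [D]
2: W B11 → L3 hit [D]
3: R B2 → L2 miss [-]
4: R B9 → L1 miss [-]
5: W B9 → L1 hit [D]
6: R B3 → L3 miss wb→B11 [-]
7: W B4 → L0 miss [D]
8: W B4 → L0 hit [D]
9: W B4 → L0 hit [D]
10: R B11 → L3 miss [-]
11: R B11 → L3 hit [-]
12: W B1 → L1 miss wb→B9 [D]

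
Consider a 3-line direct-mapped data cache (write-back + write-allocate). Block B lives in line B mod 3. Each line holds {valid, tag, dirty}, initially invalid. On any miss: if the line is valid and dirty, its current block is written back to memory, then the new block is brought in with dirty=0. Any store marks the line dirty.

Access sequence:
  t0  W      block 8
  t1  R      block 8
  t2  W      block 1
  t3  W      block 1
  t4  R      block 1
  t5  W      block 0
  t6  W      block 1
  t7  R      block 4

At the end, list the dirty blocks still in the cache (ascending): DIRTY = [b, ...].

DIRTY = [0, 8]

  0 | W B8 → L2 miss [D]
  1 | R B8 → L2 hit [D]
  2 | W B1 → L1 miss [D]
  3 | W B1 → L1 hit [D]
  4 | R B1 → L1 hit [D]
  5 | W B0 → L0 miss [D]
  6 | W B1 → L1 hit [D]
  7 | R B4 → L1 miss wb→B1 [-]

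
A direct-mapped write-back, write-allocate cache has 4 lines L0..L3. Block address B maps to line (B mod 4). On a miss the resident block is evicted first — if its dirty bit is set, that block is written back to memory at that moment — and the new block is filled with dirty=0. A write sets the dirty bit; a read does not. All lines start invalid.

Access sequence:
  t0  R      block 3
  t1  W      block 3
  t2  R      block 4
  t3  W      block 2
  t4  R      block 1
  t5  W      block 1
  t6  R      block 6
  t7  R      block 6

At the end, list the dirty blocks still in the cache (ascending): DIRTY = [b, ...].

0: R B3 → L3 miss [-]
1: W B3 → L3 hit [D]
2: R B4 → L0 miss [-]
3: W B2 → L2 miss [D]
4: R B1 → L1 miss [-]
5: W B1 → L1 hit [D]
6: R B6 → L2 miss wb→B2 [-]
7: R B6 → L2 hit [-]

DIRTY = [1, 3]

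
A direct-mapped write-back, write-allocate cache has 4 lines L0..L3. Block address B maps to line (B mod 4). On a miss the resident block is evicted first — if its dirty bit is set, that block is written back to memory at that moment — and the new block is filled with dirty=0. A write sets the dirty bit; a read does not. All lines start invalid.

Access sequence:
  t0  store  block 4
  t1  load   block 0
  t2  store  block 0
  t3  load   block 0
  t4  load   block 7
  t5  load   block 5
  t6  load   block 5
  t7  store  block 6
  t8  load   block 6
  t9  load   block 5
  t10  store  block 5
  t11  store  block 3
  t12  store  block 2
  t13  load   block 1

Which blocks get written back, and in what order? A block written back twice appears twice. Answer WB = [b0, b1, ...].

  0 | W B4 → L0 miss [D]
  1 | R B0 → L0 miss wb→B4 [-]
  2 | W B0 → L0 hit [D]
  3 | R B0 → L0 hit [D]
  4 | R B7 → L3 miss [-]
  5 | R B5 → L1 miss [-]
  6 | R B5 → L1 hit [-]
  7 | W B6 → L2 miss [D]
  8 | R B6 → L2 hit [D]
  9 | R B5 → L1 hit [-]
  10 | W B5 → L1 hit [D]
  11 | W B3 → L3 miss [D]
  12 | W B2 → L2 miss wb→B6 [D]
  13 | R B1 → L1 miss wb→B5 [-]

WB = [4, 6, 5]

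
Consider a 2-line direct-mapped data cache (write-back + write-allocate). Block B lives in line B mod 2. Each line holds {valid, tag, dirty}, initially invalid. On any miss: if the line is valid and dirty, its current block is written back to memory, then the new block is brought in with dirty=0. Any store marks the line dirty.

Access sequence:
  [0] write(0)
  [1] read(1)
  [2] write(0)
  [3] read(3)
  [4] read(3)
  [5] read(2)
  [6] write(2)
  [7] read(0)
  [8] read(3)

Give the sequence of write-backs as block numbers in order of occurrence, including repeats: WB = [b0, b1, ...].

WB = [0, 2]

0: W B0 → L0 miss [D]
1: R B1 → L1 miss [-]
2: W B0 → L0 hit [D]
3: R B3 → L1 miss [-]
4: R B3 → L1 hit [-]
5: R B2 → L0 miss wb→B0 [-]
6: W B2 → L0 hit [D]
7: R B0 → L0 miss wb→B2 [-]
8: R B3 → L1 hit [-]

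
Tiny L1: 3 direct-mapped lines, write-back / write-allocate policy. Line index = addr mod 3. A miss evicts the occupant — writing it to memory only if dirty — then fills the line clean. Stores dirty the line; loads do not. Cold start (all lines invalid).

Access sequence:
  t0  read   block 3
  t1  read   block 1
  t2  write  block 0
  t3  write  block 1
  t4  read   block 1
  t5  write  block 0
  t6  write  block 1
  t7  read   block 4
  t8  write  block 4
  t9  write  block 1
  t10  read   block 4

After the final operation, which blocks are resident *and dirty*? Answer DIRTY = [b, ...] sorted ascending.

0: R B3 -> L0 miss  d=-]
1: R B1 -> L1 miss  d=-]
2: W B0 -> L0 miss  d=D]
3: W B1 -> L1 hit  d=D]
4: R B1 -> L1 hit  d=D]
5: W B0 -> L0 hit  d=D]
6: W B1 -> L1 hit  d=D]
7: R B4 -> L1 miss wb->B1  d=-]
8: W B4 -> L1 hit  d=D]
9: W B1 -> L1 miss wb->B4  d=D]
10: R B4 -> L1 miss wb->B1  d=-]

DIRTY = [0]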